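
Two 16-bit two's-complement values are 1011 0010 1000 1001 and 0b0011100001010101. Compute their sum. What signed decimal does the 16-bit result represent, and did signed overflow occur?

1011 0010 1000 1001 → 1011001010001001 = -19831 (signed)
0b0011100001010101 → 0011100001010101 = 14421 (signed)
  1011001010001001
+ 0011100001010101
= 1110101011011110
Result 1110101011011110: MSB = 1 → 60126 − 65536 = -5410.
Addends have opposite signs, so signed overflow cannot occur.

-5410; no overflow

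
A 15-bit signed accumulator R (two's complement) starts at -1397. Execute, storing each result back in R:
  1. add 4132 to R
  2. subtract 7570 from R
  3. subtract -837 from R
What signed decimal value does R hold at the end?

-3998

Start: R = -1397 = 111101010001011.
R = -1397 + 4132 = 2735 = 000101010101111
R = 2735 − 7570 = -4835 = 110110100011101
R = -4835 − (-837) = -3998 = 111000001100010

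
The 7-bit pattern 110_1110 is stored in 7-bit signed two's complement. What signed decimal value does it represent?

-18

MSB is 1, so the value is negative.
Unsigned reading: 110. Subtract 2^7 = 128: 110 − 128 = -18.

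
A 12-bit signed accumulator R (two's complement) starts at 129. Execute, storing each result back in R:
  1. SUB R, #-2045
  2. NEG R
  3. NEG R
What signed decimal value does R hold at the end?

-1922

Start: R = 129 = 000010000001.
R = 129 − (-2045) = 2174; wraps to -1922 = 100001111110
R = −(-1922) = 1922 = 011110000010
R = −(1922) = -1922 = 100001111110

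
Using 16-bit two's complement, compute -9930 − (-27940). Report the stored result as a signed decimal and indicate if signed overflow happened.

18010; no overflow

-9930 → 1101100100110110
-27940 → 1001001011011100
Subtract via negate-and-add: invert 1001001011011100 + 1 = 0110110100100100 (i.e. 27940).
  1101100100110110
+ 0110110100100100
= 0100011001011010  (discard carry-out 1)
Result 0100011001011010: MSB = 0 → value 18010.
Addends (after negating the subtrahend) have opposite signs, so signed overflow cannot occur.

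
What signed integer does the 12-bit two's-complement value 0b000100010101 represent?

277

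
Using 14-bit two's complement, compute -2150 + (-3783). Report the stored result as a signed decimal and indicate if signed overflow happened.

-5933; no overflow

-2150 → 11011110011010
-3783 → 11000100111001
  11011110011010
+ 11000100111001
= 10100011010011  (discard carry-out 1)
Result 10100011010011: MSB = 1 → 10451 − 16384 = -5933.
Both addends are negative and so is the stored result: no signed overflow.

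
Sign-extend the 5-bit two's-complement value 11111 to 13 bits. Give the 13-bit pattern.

1111111111111

MSB of 11111 is 1; replicate it into the new high bits.
11111111|11111 → 1111111111111 (still -1).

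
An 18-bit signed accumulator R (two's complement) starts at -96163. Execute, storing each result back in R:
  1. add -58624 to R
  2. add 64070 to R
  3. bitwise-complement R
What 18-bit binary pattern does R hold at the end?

010110001001011100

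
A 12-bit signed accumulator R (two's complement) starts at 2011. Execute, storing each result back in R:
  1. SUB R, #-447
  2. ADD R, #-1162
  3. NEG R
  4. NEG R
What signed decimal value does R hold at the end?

1296

Start: R = 2011 = 011111011011.
R = 2011 − (-447) = 2458; wraps to -1638 = 100110011010
R = -1638 + (-1162) = -2800; wraps to 1296 = 010100010000
R = −(1296) = -1296 = 101011110000
R = −(-1296) = 1296 = 010100010000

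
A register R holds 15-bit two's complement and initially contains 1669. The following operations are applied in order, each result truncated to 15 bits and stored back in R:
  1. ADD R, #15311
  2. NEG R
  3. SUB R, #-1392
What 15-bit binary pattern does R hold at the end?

100001100011100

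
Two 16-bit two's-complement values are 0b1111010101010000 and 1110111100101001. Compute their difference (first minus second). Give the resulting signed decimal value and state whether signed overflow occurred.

1575; no overflow

0b1111010101010000 → 1111010101010000 = -2736 (signed)
1110111100101001 = -4311 (signed)
Subtract via negate-and-add: invert 1110111100101001 + 1 = 0001000011010111 (i.e. 4311).
  1111010101010000
+ 0001000011010111
= 0000011000100111  (discard carry-out 1)
Result 0000011000100111: MSB = 0 → value 1575.
Addends (after negating the subtrahend) have opposite signs, so signed overflow cannot occur.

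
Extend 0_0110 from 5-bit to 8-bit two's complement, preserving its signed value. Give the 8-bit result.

00000110

MSB of 00110 is 0; replicate it into the new high bits.
000|00110 → 00000110 (still 6).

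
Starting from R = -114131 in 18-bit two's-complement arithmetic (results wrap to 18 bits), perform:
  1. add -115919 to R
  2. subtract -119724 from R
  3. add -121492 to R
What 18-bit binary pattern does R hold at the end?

Start: R = -114131 = 100100001000101101.
R = -114131 + (-115919) = -230050; wraps to 32094 = 000111110101011110
R = 32094 − (-119724) = 151818; wraps to -110326 = 100101000100001010
R = -110326 + (-121492) = -231818; wraps to 30326 = 000111011001110110

000111011001110110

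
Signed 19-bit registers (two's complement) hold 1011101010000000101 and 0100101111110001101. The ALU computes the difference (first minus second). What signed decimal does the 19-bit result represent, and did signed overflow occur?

1011101010000000101 = -142331 (signed)
0100101111110001101 = 155533 (signed)
Subtract via negate-and-add: invert 0100101111110001101 + 1 = 1011010000001110011 (i.e. -155533).
  1011101010000000101
+ 1011010000001110011
= 0110111010001111000  (discard carry-out 1)
Result 0110111010001111000: MSB = 0 → value 226424.
Both addends (after negating the subtrahend) are negative but the stored result is non-negative: signed overflow. The true value -142331 − 155533 = -297864 lies outside [-262144, 262143].

226424; overflow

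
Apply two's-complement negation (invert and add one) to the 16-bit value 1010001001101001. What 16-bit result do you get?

0101110110010111

Invert: 0101110110010110. Add 1: 0101110110010111.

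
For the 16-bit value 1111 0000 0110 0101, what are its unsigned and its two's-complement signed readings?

Unsigned: 1111000001100101 = 61541.
Signed: MSB=1 → 61541 − 65536 = -3995.

unsigned = 61541, signed = -3995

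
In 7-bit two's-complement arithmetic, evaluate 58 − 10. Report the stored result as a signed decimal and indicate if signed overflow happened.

48; no overflow

58 → 0111010
10 → 0001010
Subtract via negate-and-add: invert 0001010 + 1 = 1110110 (i.e. -10).
  0111010
+ 1110110
= 0110000  (discard carry-out 1)
Result 0110000: MSB = 0 → value 48.
Addends (after negating the subtrahend) have opposite signs, so signed overflow cannot occur.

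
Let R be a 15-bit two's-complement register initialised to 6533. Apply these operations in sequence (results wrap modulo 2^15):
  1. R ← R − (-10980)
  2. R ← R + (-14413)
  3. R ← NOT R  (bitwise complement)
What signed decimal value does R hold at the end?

Start: R = 6533 = 001100110000101.
R = 6533 − (-10980) = 17513; wraps to -15255 = 100010001101001
R = -15255 + (-14413) = -29668; wraps to 3100 = 000110000011100
R = NOT 000110000011100 = 111001111100011 = -3101

-3101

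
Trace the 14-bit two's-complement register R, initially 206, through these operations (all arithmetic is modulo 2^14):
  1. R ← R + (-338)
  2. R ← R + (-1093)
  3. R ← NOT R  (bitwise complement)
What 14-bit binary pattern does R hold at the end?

Start: R = 206 = 00000011001110.
R = 206 + (-338) = -132 = 11111101111100
R = -132 + (-1093) = -1225 = 11101100110111
R = NOT 11101100110111 = 00010011001000 = 1224

00010011001000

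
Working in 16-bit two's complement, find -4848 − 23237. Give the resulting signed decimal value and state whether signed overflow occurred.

-28085; no overflow

-4848 → 1110110100010000
23237 → 0101101011000101
Subtract via negate-and-add: invert 0101101011000101 + 1 = 1010010100111011 (i.e. -23237).
  1110110100010000
+ 1010010100111011
= 1001001001001011  (discard carry-out 1)
Result 1001001001001011: MSB = 1 → 37451 − 65536 = -28085.
Both addends (after negating the subtrahend) are negative and so is the stored result: no signed overflow.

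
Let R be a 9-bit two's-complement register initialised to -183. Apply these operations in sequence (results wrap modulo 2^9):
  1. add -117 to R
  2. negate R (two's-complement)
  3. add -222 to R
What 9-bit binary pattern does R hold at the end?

Start: R = -183 = 101001001.
R = -183 + (-117) = -300; wraps to 212 = 011010100
R = −(212) = -212 = 100101100
R = -212 + (-222) = -434; wraps to 78 = 001001110

001001110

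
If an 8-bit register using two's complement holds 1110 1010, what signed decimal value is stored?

MSB is 1, so the value is negative.
Unsigned reading: 234. Subtract 2^8 = 256: 234 − 256 = -22.

-22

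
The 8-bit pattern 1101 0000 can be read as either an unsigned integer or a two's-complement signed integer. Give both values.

unsigned = 208, signed = -48

Unsigned: 11010000 = 208.
Signed: MSB=1 → 208 − 256 = -48.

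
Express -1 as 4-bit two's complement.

|-1| = 1 = 0001 in 4 bits.
Invert the bits: 1110. Add 1: 1111.

1111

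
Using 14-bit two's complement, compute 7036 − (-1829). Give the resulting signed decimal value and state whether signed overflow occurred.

-7519; overflow

7036 → 01101101111100
-1829 → 11100011011011
Subtract via negate-and-add: invert 11100011011011 + 1 = 00011100100101 (i.e. 1829).
  01101101111100
+ 00011100100101
= 10001010100001
Result 10001010100001: MSB = 1 → 8865 − 16384 = -7519.
Both addends (after negating the subtrahend) are non-negative but the stored result is negative: signed overflow. The true value 7036 − (-1829) = 8865 lies outside [-8192, 8191].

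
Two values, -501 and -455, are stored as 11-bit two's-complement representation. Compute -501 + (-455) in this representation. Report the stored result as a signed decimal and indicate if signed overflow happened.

-501 → 11000001011
-455 → 11000111001
  11000001011
+ 11000111001
= 10001000100  (discard carry-out 1)
Result 10001000100: MSB = 1 → 1092 − 2048 = -956.
Both addends are negative and so is the stored result: no signed overflow.

-956; no overflow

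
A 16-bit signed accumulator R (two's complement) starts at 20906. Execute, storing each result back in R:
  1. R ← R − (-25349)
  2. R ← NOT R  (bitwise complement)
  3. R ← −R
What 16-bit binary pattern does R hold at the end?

1011010010110000

Start: R = 20906 = 0101000110101010.
R = 20906 − (-25349) = 46255; wraps to -19281 = 1011010010101111
R = NOT 1011010010101111 = 0100101101010000 = 19280
R = −(19280) = -19280 = 1011010010110000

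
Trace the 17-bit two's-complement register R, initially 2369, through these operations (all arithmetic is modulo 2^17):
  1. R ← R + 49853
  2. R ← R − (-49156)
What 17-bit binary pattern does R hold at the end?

11000110000000010

Start: R = 2369 = 00000100101000001.
R = 2369 + 49853 = 52222 = 01100101111111110
R = 52222 − (-49156) = 101378; wraps to -29694 = 11000110000000010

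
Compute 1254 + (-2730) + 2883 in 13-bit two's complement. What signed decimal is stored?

1254 + (-2730) = -1476 (1101000111100)
-1476 + 2883 = 1407 (0010101111111)

1407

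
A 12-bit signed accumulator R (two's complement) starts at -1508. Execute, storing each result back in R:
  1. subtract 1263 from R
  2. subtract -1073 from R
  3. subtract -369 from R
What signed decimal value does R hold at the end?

Start: R = -1508 = 101000011100.
R = -1508 − 1263 = -2771; wraps to 1325 = 010100101101
R = 1325 − (-1073) = 2398; wraps to -1698 = 100101011110
R = -1698 − (-369) = -1329 = 101011001111

-1329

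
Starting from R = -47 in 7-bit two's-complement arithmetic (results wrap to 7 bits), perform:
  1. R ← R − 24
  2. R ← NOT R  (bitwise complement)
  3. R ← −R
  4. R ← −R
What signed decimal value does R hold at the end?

Start: R = -47 = 1010001.
R = -47 − 24 = -71; wraps to 57 = 0111001
R = NOT 0111001 = 1000110 = -58
R = −(-58) = 58 = 0111010
R = −(58) = -58 = 1000110

-58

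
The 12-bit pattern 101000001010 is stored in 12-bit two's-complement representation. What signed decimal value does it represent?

-1526

MSB is 1, so the value is negative.
Unsigned reading: 2570. Subtract 2^12 = 4096: 2570 − 4096 = -1526.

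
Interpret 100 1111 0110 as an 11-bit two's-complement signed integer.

-778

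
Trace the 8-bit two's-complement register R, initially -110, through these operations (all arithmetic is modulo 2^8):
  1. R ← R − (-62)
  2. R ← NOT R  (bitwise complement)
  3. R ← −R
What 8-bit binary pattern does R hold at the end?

11010001

Start: R = -110 = 10010010.
R = -110 − (-62) = -48 = 11010000
R = NOT 11010000 = 00101111 = 47
R = −(47) = -47 = 11010001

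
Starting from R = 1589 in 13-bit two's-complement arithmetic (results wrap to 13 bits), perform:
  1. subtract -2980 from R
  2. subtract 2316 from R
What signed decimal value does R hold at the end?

2253

Start: R = 1589 = 0011000110101.
R = 1589 − (-2980) = 4569; wraps to -3623 = 1000111011001
R = -3623 − 2316 = -5939; wraps to 2253 = 0100011001101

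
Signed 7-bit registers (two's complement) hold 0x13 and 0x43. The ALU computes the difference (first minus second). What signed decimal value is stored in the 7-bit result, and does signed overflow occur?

-48; overflow

0x13 = 0010011 = 19 (signed)
0x43 = 1000011 = -61 (signed)
Subtract via negate-and-add: invert 1000011 + 1 = 0111101 (i.e. 61).
  0010011
+ 0111101
= 1010000
Result 1010000: MSB = 1 → 80 − 128 = -48.
Both addends (after negating the subtrahend) are non-negative but the stored result is negative: signed overflow. The true value 19 − (-61) = 80 lies outside [-64, 63].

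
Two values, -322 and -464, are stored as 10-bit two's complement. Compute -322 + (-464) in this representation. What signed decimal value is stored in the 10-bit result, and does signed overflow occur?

238; overflow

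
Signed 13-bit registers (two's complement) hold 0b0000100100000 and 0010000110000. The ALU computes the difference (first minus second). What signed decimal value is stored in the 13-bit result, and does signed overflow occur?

-784; no overflow

0b0000100100000 → 0000100100000 = 288 (signed)
0010000110000 = 1072 (signed)
Subtract via negate-and-add: invert 0010000110000 + 1 = 1101111010000 (i.e. -1072).
  0000100100000
+ 1101111010000
= 1110011110000
Result 1110011110000: MSB = 1 → 7408 − 8192 = -784.
Addends (after negating the subtrahend) have opposite signs, so signed overflow cannot occur.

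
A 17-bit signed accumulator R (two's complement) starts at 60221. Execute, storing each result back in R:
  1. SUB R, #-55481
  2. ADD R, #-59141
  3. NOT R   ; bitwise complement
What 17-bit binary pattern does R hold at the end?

Start: R = 60221 = 01110101100111101.
R = 60221 − (-55481) = 115702; wraps to -15370 = 11100001111110110
R = -15370 + (-59141) = -74511; wraps to 56561 = 01101110011110001
R = NOT 01101110011110001 = 10010001100001110 = -56562

10010001100001110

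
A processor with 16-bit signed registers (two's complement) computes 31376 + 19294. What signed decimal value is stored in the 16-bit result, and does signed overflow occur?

31376 → 0111101010010000
19294 → 0100101101011110
  0111101010010000
+ 0100101101011110
= 1100010111101110
Result 1100010111101110: MSB = 1 → 50670 − 65536 = -14866.
Both addends are non-negative but the stored result is negative: signed overflow. The true value 31376 + 19294 = 50670 lies outside [-32768, 32767].

-14866; overflow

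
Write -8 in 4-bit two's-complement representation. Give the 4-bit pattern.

|-8| = 8 = 1000 in 4 bits.
Invert the bits: 0111. Add 1: 1000.

1000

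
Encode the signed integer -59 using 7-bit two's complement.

1000101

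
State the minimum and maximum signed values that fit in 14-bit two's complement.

min = -8192, max = 8191

Minimum: −2^13 = -8192.
Maximum: 2^13 − 1 = 8191.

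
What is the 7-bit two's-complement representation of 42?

0101010

42 is non-negative, so write it directly in 7 bits: 0101010.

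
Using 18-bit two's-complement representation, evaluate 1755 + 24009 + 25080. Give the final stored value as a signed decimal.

50844

1755 + 24009 = 25764 (000110010010100100)
25764 + 25080 = 50844 (001100011010011100)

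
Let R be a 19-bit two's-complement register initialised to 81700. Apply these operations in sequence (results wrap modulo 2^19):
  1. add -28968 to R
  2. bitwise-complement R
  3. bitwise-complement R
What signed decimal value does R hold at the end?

Start: R = 81700 = 0010011111100100100.
R = 81700 + (-28968) = 52732 = 0001100110111111100
R = NOT 0001100110111111100 = 1110011001000000011 = -52733
R = NOT 1110011001000000011 = 0001100110111111100 = 52732

52732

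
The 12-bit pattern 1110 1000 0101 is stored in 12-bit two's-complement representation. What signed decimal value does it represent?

-379

MSB is 1, so the value is negative.
Unsigned reading: 3717. Subtract 2^12 = 4096: 3717 − 4096 = -379.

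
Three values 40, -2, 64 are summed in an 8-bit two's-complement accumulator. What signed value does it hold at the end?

102

40 + (-2) = 38 (00100110)
38 + 64 = 102 (01100110)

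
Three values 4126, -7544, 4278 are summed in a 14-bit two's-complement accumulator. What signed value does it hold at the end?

4126 + (-7544) = -3418 (11001010100110)
-3418 + 4278 = 860 (00001101011100)

860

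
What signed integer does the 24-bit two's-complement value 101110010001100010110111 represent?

MSB is 1, so the value is negative.
Unsigned reading: 12130487. Subtract 2^24 = 16777216: 12130487 − 16777216 = -4646729.

-4646729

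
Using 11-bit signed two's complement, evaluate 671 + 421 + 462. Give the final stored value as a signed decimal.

-494

671 + 421 = 1092 → wraps to -956 (10001000100)
-956 + 462 = -494 (11000010010)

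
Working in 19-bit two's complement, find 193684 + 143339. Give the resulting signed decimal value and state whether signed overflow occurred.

193684 → 0101111010010010100
143339 → 0100010111111101011
  0101111010010010100
+ 0100010111111101011
= 1010010010001111111
Result 1010010010001111111: MSB = 1 → 337023 − 524288 = -187265.
Both addends are non-negative but the stored result is negative: signed overflow. The true value 193684 + 143339 = 337023 lies outside [-262144, 262143].

-187265; overflow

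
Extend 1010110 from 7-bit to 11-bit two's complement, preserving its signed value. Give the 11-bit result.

MSB of 1010110 is 1; replicate it into the new high bits.
1111|1010110 → 11111010110 (still -42).

11111010110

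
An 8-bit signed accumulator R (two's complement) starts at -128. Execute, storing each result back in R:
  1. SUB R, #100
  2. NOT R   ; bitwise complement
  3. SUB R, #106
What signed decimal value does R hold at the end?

Start: R = -128 = 10000000.
R = -128 − 100 = -228; wraps to 28 = 00011100
R = NOT 00011100 = 11100011 = -29
R = -29 − 106 = -135; wraps to 121 = 01111001

121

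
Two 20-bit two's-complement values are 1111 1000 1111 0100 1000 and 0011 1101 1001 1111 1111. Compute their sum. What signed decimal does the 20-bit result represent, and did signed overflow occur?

223559; no overflow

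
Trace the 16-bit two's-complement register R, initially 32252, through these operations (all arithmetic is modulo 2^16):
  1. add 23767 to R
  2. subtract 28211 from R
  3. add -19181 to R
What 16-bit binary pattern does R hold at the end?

Start: R = 32252 = 0111110111111100.
R = 32252 + 23767 = 56019; wraps to -9517 = 1101101011010011
R = -9517 − 28211 = -37728; wraps to 27808 = 0110110010100000
R = 27808 + (-19181) = 8627 = 0010000110110011

0010000110110011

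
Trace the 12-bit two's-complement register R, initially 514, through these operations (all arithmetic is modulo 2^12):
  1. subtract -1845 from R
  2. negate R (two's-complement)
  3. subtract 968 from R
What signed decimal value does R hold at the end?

769

Start: R = 514 = 001000000010.
R = 514 − (-1845) = 2359; wraps to -1737 = 100100110111
R = −(-1737) = 1737 = 011011001001
R = 1737 − 968 = 769 = 001100000001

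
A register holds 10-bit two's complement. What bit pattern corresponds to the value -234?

|-234| = 234 = 0011101010 in 10 bits.
Invert the bits: 1100010101. Add 1: 1100010110.
Check: 1100010110 reads as 790 − 1024 = -234.

1100010110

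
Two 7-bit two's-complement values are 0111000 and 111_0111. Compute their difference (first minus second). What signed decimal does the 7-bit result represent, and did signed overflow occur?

-63; overflow

0111000 = 56 (signed)
111_0111 → 1110111 = -9 (signed)
Subtract via negate-and-add: invert 1110111 + 1 = 0001001 (i.e. 9).
  0111000
+ 0001001
= 1000001
Result 1000001: MSB = 1 → 65 − 128 = -63.
Both addends (after negating the subtrahend) are non-negative but the stored result is negative: signed overflow. The true value 56 − (-9) = 65 lies outside [-64, 63].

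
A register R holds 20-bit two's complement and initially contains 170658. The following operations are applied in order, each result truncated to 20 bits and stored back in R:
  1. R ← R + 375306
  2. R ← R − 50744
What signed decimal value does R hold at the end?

495220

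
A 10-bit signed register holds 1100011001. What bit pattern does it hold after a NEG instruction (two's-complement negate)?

Invert: 0011100110. Add 1: 0011100111.

0011100111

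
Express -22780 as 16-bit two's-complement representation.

1010011100000100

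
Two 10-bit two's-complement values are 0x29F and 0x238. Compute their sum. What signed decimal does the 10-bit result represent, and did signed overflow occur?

215; overflow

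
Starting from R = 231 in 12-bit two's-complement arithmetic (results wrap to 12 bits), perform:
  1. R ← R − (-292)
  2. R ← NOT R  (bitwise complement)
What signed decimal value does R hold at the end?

-524

Start: R = 231 = 000011100111.
R = 231 − (-292) = 523 = 001000001011
R = NOT 001000001011 = 110111110100 = -524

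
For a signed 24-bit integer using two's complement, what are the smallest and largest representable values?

min = -8388608, max = 8388607

Minimum: −2^23 = -8388608.
Maximum: 2^23 − 1 = 8388607.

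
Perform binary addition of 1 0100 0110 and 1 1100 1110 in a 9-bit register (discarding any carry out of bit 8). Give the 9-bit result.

  101000110
+ 111001110
= 100010100  (discard carry-out 1)

100010100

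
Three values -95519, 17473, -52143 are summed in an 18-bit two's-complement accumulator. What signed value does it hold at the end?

-130189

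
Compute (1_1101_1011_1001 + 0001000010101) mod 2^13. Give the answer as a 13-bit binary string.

1111111001110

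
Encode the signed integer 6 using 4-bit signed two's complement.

0110

6 is non-negative, so write it directly in 4 bits: 0110.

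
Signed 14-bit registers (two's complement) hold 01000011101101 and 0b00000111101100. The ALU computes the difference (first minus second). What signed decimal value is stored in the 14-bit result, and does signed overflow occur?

01000011101101 = 4333 (signed)
0b00000111101100 → 00000111101100 = 492 (signed)
Subtract via negate-and-add: invert 00000111101100 + 1 = 11111000010100 (i.e. -492).
  01000011101101
+ 11111000010100
= 00111100000001  (discard carry-out 1)
Result 00111100000001: MSB = 0 → value 3841.
Addends (after negating the subtrahend) have opposite signs, so signed overflow cannot occur.

3841; no overflow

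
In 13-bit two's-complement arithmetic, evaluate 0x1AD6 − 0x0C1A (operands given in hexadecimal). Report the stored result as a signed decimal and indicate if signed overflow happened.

0x1AD6 = 1101011010110 = -1322 (signed)
0x0C1A = 0110000011010 = 3098 (signed)
Subtract via negate-and-add: invert 0110000011010 + 1 = 1001111100110 (i.e. -3098).
  1101011010110
+ 1001111100110
= 0111010111100  (discard carry-out 1)
Result 0111010111100: MSB = 0 → value 3772.
Both addends (after negating the subtrahend) are negative but the stored result is non-negative: signed overflow. The true value -1322 − 3098 = -4420 lies outside [-4096, 4095].

3772; overflow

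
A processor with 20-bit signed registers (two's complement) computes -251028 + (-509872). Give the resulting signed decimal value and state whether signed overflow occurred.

287676; overflow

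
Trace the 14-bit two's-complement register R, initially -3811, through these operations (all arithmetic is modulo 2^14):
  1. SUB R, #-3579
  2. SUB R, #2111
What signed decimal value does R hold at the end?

Start: R = -3811 = 11000100011101.
R = -3811 − (-3579) = -232 = 11111100011000
R = -232 − 2111 = -2343 = 11011011011001

-2343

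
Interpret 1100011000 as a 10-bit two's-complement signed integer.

-232

MSB is 1, so the value is negative.
Invert: 0011100111. Add 1: 0011101000 = 232. So the value is −232.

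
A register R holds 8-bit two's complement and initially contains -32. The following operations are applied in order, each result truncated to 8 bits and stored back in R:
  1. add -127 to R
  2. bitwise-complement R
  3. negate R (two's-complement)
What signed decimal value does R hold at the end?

Start: R = -32 = 11100000.
R = -32 + (-127) = -159; wraps to 97 = 01100001
R = NOT 01100001 = 10011110 = -98
R = −(-98) = 98 = 01100010

98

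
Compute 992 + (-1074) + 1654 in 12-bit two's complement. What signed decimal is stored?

992 + (-1074) = -82 (111110101110)
-82 + 1654 = 1572 (011000100100)

1572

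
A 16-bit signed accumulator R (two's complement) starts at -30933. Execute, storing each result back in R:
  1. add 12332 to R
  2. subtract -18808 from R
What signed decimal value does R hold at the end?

207

Start: R = -30933 = 1000011100101011.
R = -30933 + 12332 = -18601 = 1011011101010111
R = -18601 − (-18808) = 207 = 0000000011001111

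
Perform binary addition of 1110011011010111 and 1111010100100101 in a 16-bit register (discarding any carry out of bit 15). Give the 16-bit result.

  1110011011010111
+ 1111010100100101
= 1101101111111100  (discard carry-out 1)

1101101111111100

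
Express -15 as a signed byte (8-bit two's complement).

11110001

|-15| = 15 = 00001111 in 8 bits.
Invert the bits: 11110000. Add 1: 11110001.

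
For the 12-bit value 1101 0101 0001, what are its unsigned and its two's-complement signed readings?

unsigned = 3409, signed = -687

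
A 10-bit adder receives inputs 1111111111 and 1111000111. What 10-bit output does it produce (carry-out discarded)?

  1111111111
+ 1111000111
= 1111000110  (discard carry-out 1)

1111000110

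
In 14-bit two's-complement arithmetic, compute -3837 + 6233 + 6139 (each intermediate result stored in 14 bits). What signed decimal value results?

-7849

-3837 + 6233 = 2396 (00100101011100)
2396 + 6139 = 8535 → wraps to -7849 (10000101010111)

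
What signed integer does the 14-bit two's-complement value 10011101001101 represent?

MSB is 1, so the value is negative.
Unsigned reading: 10061. Subtract 2^14 = 16384: 10061 − 16384 = -6323.

-6323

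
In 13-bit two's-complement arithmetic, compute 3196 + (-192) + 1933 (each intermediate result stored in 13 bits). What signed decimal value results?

3196 + (-192) = 3004 (0101110111100)
3004 + 1933 = 4937 → wraps to -3255 (1001101001001)

-3255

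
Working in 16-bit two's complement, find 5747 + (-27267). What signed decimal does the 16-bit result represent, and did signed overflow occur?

5747 → 0001011001110011
-27267 → 1001010101111101
  0001011001110011
+ 1001010101111101
= 1010101111110000
Result 1010101111110000: MSB = 1 → 44016 − 65536 = -21520.
Addends have opposite signs, so signed overflow cannot occur.

-21520; no overflow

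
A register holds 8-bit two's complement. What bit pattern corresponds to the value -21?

|-21| = 21 = 00010101 in 8 bits.
Invert the bits: 11101010. Add 1: 11101011.
Check: 11101011 reads as 235 − 256 = -21.

11101011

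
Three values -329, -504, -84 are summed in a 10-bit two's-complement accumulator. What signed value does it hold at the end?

107

-329 + (-504) = -833 → wraps to 191 (0010111111)
191 + (-84) = 107 (0001101011)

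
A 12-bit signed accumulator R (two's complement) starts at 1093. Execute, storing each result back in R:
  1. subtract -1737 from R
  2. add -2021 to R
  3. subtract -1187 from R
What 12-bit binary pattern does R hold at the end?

011111001100

Start: R = 1093 = 010001000101.
R = 1093 − (-1737) = 2830; wraps to -1266 = 101100001110
R = -1266 + (-2021) = -3287; wraps to 809 = 001100101001
R = 809 − (-1187) = 1996 = 011111001100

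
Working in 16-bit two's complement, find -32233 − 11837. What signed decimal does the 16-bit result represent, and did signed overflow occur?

21466; overflow

-32233 → 1000001000010111
11837 → 0010111000111101
Subtract via negate-and-add: invert 0010111000111101 + 1 = 1101000111000011 (i.e. -11837).
  1000001000010111
+ 1101000111000011
= 0101001111011010  (discard carry-out 1)
Result 0101001111011010: MSB = 0 → value 21466.
Both addends (after negating the subtrahend) are negative but the stored result is non-negative: signed overflow. The true value -32233 − 11837 = -44070 lies outside [-32768, 32767].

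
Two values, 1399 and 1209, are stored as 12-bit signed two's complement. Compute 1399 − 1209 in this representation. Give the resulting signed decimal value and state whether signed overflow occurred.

190; no overflow

1399 → 010101110111
1209 → 010010111001
Subtract via negate-and-add: invert 010010111001 + 1 = 101101000111 (i.e. -1209).
  010101110111
+ 101101000111
= 000010111110  (discard carry-out 1)
Result 000010111110: MSB = 0 → value 190.
Addends (after negating the subtrahend) have opposite signs, so signed overflow cannot occur.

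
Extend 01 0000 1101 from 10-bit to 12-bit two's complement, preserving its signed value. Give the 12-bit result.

000100001101

MSB of 0100001101 is 0; replicate it into the new high bits.
00|0100001101 → 000100001101 (still 269).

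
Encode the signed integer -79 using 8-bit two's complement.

10110001

|-79| = 79 = 01001111 in 8 bits.
Invert the bits: 10110000. Add 1: 10110001.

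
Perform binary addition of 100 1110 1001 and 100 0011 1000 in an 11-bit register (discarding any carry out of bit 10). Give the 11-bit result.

00100100001

  10011101001
+ 10000111000
= 00100100001  (discard carry-out 1)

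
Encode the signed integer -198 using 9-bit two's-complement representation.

100111010

|-198| = 198 = 011000110 in 9 bits.
Invert the bits: 100111001. Add 1: 100111010.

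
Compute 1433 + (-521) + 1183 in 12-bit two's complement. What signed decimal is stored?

1433 + (-521) = 912 (001110010000)
912 + 1183 = 2095 → wraps to -2001 (100000101111)

-2001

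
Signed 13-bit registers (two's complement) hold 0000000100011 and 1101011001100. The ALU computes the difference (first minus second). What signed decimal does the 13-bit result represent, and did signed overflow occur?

1367; no overflow

0000000100011 = 35 (signed)
1101011001100 = -1332 (signed)
Subtract via negate-and-add: invert 1101011001100 + 1 = 0010100110100 (i.e. 1332).
  0000000100011
+ 0010100110100
= 0010101010111
Result 0010101010111: MSB = 0 → value 1367.
Both addends (after negating the subtrahend) are non-negative and so is the stored result: no signed overflow.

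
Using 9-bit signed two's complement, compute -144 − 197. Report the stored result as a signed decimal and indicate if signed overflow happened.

171; overflow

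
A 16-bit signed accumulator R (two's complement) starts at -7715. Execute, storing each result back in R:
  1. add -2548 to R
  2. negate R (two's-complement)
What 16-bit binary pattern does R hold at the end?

Start: R = -7715 = 1110000111011101.
R = -7715 + (-2548) = -10263 = 1101011111101001
R = −(-10263) = 10263 = 0010100000010111

0010100000010111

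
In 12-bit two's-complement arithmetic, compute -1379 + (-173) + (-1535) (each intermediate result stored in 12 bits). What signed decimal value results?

-1379 + (-173) = -1552 (100111110000)
-1552 + (-1535) = -3087 → wraps to 1009 (001111110001)

1009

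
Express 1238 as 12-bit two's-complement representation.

010011010110

1238 is non-negative, so write it directly in 12 bits: 010011010110.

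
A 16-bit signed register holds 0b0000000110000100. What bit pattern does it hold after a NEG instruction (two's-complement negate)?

1111111001111100

Invert: 1111111001111011. Add 1: 1111111001111100.
Check: 0000000110000100 = 388, 1111111001111100 = -388.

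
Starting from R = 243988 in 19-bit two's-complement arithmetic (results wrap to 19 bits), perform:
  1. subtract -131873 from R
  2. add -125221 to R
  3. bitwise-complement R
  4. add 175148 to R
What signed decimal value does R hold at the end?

-75493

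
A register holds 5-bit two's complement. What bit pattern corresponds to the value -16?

|-16| = 16 = 10000 in 5 bits.
Invert the bits: 01111. Add 1: 10000.

10000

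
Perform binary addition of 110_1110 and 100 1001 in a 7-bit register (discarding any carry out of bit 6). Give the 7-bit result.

  1101110
+ 1001001
= 0110111  (discard carry-out 1)

0110111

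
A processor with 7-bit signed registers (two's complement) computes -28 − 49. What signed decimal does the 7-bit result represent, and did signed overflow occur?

-28 → 1100100
49 → 0110001
Subtract via negate-and-add: invert 0110001 + 1 = 1001111 (i.e. -49).
  1100100
+ 1001111
= 0110011  (discard carry-out 1)
Result 0110011: MSB = 0 → value 51.
Both addends (after negating the subtrahend) are negative but the stored result is non-negative: signed overflow. The true value -28 − 49 = -77 lies outside [-64, 63].

51; overflow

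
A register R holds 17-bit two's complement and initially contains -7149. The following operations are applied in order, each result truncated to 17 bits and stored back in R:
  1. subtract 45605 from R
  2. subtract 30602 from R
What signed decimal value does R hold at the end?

Start: R = -7149 = 11110010000010011.
R = -7149 − 45605 = -52754 = 10011000111101110
R = -52754 − 30602 = -83356; wraps to 47716 = 01011101001100100

47716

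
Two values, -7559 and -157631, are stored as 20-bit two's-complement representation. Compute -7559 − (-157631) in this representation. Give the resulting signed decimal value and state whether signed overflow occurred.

-7559 → 11111110001001111001
-157631 → 11011001100001000001
Subtract via negate-and-add: invert 11011001100001000001 + 1 = 00100110011110111111 (i.e. 157631).
  11111110001001111001
+ 00100110011110111111
= 00100100101000111000  (discard carry-out 1)
Result 00100100101000111000: MSB = 0 → value 150072.
Addends (after negating the subtrahend) have opposite signs, so signed overflow cannot occur.

150072; no overflow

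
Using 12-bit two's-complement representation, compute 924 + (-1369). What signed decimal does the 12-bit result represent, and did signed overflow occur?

-445; no overflow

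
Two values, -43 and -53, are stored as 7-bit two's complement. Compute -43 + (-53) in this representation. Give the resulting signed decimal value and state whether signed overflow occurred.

-43 → 1010101
-53 → 1001011
  1010101
+ 1001011
= 0100000  (discard carry-out 1)
Result 0100000: MSB = 0 → value 32.
Both addends are negative but the stored result is non-negative: signed overflow. The true value -43 + (-53) = -96 lies outside [-64, 63].

32; overflow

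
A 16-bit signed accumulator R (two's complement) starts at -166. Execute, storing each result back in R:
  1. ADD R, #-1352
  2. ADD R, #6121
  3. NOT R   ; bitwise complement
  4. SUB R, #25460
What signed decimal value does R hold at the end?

Start: R = -166 = 1111111101011010.
R = -166 + (-1352) = -1518 = 1111101000010010
R = -1518 + 6121 = 4603 = 0001000111111011
R = NOT 0001000111111011 = 1110111000000100 = -4604
R = -4604 − 25460 = -30064 = 1000101010010000

-30064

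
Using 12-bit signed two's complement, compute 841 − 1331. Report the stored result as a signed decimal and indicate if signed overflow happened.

-490; no overflow

841 → 001101001001
1331 → 010100110011
Subtract via negate-and-add: invert 010100110011 + 1 = 101011001101 (i.e. -1331).
  001101001001
+ 101011001101
= 111000010110
Result 111000010110: MSB = 1 → 3606 − 4096 = -490.
Addends (after negating the subtrahend) have opposite signs, so signed overflow cannot occur.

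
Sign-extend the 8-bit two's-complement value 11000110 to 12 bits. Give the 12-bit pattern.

111111000110

MSB of 11000110 is 1; replicate it into the new high bits.
1111|11000110 → 111111000110 (still -58).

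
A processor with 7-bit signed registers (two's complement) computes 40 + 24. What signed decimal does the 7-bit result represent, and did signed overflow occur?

40 → 0101000
24 → 0011000
  0101000
+ 0011000
= 1000000
Result 1000000: MSB = 1 → 64 − 128 = -64.
Both addends are non-negative but the stored result is negative: signed overflow. The true value 40 + 24 = 64 lies outside [-64, 63].

-64; overflow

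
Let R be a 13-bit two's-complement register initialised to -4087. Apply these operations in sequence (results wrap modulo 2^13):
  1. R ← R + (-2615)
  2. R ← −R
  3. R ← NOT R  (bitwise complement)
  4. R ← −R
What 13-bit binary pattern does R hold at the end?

Start: R = -4087 = 1000000001001.
R = -4087 + (-2615) = -6702; wraps to 1490 = 0010111010010
R = −(1490) = -1490 = 1101000101110
R = NOT 1101000101110 = 0010111010001 = 1489
R = −(1489) = -1489 = 1101000101111

1101000101111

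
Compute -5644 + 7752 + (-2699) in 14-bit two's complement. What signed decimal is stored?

-591

-5644 + 7752 = 2108 (00100000111100)
2108 + (-2699) = -591 (11110110110001)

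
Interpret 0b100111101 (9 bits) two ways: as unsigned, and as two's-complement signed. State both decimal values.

Unsigned: 100111101 = 317.
Signed: MSB=1 → 317 − 512 = -195.

unsigned = 317, signed = -195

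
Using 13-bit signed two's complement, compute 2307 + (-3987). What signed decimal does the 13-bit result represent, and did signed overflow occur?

2307 → 0100100000011
-3987 → 1000001101101
  0100100000011
+ 1000001101101
= 1100101110000
Result 1100101110000: MSB = 1 → 6512 − 8192 = -1680.
Addends have opposite signs, so signed overflow cannot occur.

-1680; no overflow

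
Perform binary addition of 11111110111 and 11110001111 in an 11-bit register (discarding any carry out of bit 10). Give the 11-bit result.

  11111110111
+ 11110001111
= 11110000110  (discard carry-out 1)

11110000110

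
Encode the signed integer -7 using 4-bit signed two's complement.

|-7| = 7 = 0111 in 4 bits.
Invert the bits: 1000. Add 1: 1001.
Check: 1001 reads as 9 − 16 = -7.

1001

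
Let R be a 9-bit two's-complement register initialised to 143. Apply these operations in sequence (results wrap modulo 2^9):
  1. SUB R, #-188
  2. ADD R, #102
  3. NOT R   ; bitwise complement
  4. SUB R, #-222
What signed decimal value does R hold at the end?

-212

Start: R = 143 = 010001111.
R = 143 − (-188) = 331; wraps to -181 = 101001011
R = -181 + 102 = -79 = 110110001
R = NOT 110110001 = 001001110 = 78
R = 78 − (-222) = 300; wraps to -212 = 100101100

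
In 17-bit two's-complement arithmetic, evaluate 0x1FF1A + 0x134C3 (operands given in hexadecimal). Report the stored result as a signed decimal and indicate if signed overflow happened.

0x1FF1A = 11111111100011010 = -230 (signed)
0x134C3 = 10011010011000011 = -52029 (signed)
  11111111100011010
+ 10011010011000011
= 10011001111011101  (discard carry-out 1)
Result 10011001111011101: MSB = 1 → 78813 − 131072 = -52259.
Both addends are negative and so is the stored result: no signed overflow.

-52259; no overflow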